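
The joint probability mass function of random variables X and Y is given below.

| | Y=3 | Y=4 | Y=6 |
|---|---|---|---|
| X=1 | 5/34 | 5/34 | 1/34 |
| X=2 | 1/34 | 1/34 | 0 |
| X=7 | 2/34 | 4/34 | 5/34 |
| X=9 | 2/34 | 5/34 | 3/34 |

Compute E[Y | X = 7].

52/11

P(X = 7) = 11/34.
Σ Y·P over the event = 3·(2/34) + 4·(4/34) + 6·(5/34) = 26/17.
E[Y | X = 7] = (26/17) / (11/34) = 52/11.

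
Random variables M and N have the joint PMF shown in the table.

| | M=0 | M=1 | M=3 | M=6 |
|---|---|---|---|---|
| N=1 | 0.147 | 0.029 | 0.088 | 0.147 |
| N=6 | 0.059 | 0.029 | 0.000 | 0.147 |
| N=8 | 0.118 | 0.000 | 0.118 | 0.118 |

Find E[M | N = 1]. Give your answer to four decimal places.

2.8589

P(N = 1) = 0.411.
Σ M·P over the event = 0·(0.147) + 1·(0.029) + 3·(0.088) + 6·(0.147) = 1.175.
E[M | N = 1] = (1.175) / (0.411) = 2.8589.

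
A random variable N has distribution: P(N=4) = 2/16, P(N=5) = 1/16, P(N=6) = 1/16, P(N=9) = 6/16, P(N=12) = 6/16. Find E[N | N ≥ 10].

P(N ≥ 10) = 3/8.
Σ over the event: 12·3/8 = 9/2.
E[N | N ≥ 10] = (9/2) / (3/8) = 12.

12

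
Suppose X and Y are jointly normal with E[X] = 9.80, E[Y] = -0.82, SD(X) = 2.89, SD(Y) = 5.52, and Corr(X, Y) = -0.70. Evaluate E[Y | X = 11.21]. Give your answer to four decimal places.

-2.7052

E[Y | X=x] = μ_Y + ρ(σ_Y/σ_X)(x − μ_X) for jointly normal variables.
E[Y | X=11.21] = -0.82 + (-0.70)·(5.52/2.89)·(11.21 − (9.80)) = -0.82 + (-1.337)·(1.41) = -2.7052.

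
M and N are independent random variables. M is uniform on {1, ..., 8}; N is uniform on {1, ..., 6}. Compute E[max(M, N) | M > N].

160/27

P(M > N) = 9/16.
Summing max(M,N)·P(x,y) over outcomes with M > N gives 10/3.
E[max(M, N) | M > N] = (10/3) / (9/16) = 160/27.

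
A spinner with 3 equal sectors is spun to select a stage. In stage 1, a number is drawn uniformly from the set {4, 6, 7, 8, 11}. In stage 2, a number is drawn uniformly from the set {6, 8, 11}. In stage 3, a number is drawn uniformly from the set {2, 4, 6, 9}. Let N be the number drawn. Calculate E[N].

E[N | stage 1] = (4+6+7+8+11)/5 = 36/5.
E[N | stage 2] = (6+8+11)/3 = 25/3.
E[N | stage 3] = (2+4+6+9)/4 = 21/4.
E[N] = (1/3)·(36/5) + (1/3)·(25/3) + (1/3)·(21/4) = 1247/180.

1247/180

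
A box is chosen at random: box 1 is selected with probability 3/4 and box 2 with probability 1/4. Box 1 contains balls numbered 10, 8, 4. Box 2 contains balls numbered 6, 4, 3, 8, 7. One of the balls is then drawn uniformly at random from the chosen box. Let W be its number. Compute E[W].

E[W | box 1] = (10+8+4)/3 = 22/3.
E[W | box 2] = (6+4+3+8+7)/5 = 28/5.
By the law of total expectation,
E[W] = (3/4)·(22/3) + (1/4)·(28/5) = 69/10.

69/10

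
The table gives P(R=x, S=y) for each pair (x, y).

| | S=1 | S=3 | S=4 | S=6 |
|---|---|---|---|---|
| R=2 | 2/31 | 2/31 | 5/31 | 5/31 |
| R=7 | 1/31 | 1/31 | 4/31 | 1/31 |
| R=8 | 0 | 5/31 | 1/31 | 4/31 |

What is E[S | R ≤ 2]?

29/7

P(R ≤ 2) = 14/31.
Σ S·P over the event = 1·(2/31) + 3·(2/31) + 4·(5/31) + 6·(5/31) = 58/31.
E[S | R ≤ 2] = (58/31) / (14/31) = 29/7.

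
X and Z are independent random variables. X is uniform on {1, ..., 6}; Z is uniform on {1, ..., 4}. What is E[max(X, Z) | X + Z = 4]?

Outcomes with X + Z = 4: (1,3), (2,2), (3,1), each with probability 1/24.
E[max(X, Z) | X + Z = 4] = (3 + 2 + 3) / 3 = 8/3.

8/3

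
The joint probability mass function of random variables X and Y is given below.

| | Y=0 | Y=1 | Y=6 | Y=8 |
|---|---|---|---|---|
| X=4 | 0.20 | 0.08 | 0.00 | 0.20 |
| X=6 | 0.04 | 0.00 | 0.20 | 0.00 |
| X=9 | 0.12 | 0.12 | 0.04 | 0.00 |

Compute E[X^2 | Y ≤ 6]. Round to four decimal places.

44.7500

P(Y ≤ 6) = 0.80.
Σ X^2·P over the event = 16·(0.20) + 16·(0.08) + 36·(0.04) + 36·(0.20) + 81·(0.12) + 81·(0.12) + 81·(0.04) = 35.80.
E[X^2 | Y ≤ 6] = (35.80) / (0.80) = 44.7500.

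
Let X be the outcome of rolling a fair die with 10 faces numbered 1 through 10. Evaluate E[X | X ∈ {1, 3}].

2

P(X ∈ {1, 3}) = 1/5.
Σ over the event: 1·1/10 + 3·1/10 = 2/5.
E[X | X ∈ {1, 3}] = (2/5) / (1/5) = 2.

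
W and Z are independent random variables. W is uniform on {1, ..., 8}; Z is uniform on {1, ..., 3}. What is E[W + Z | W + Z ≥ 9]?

29/3

Outcomes with W + Z ≥ 9: (6,3), (7,2), (7,3), (8,1), (8,2), (8,3), each with probability 1/24.
E[W + Z | W + Z ≥ 9] = (9 + 9 + 10 + 9 + 10 + 11) / 6 = 29/3.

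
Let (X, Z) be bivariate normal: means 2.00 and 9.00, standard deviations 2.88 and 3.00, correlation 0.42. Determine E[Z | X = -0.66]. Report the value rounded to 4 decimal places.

7.8363

The regression of Z on X has slope ρ·σ_Z/σ_X and passes through (μ_X, μ_Z).
E[Z | X=-0.66] = 9.00 + (0.42)·(3.00/2.88)·(-0.66 − (2.00)) = 9.00 + (0.4375)·(-2.66) = 7.8363.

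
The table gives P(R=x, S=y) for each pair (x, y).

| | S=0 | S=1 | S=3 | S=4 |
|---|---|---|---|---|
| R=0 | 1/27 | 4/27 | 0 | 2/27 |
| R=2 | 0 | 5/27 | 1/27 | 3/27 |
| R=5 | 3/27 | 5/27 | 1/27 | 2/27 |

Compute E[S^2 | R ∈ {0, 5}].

P(R ∈ {0, 5}) = 2/3.
Summing S^2·P(R=x,S=y) over the conditioning event gives 82/27.
E[S^2 | R ∈ {0, 5}] = (82/27) / (2/3) = 41/9.

41/9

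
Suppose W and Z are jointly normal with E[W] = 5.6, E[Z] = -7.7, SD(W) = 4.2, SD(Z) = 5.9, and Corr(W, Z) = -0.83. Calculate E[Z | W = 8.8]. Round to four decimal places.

For a bivariate normal, E[Z | W=x] = μ_Z + ρ·(σ_Z/σ_W)·(x − μ_W).
E[Z | W=8.8] = -7.7 + (-0.83)·(5.9/4.2)·(8.8 − (5.6)) = -7.7 + (-1.16595)·(3.2) = -11.4310.

-11.4310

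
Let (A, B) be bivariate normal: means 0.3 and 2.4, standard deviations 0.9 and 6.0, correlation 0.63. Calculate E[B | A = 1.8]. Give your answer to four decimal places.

8.7000

The regression of B on A has slope ρ·σ_B/σ_A and passes through (μ_A, μ_B).
E[B | A=1.8] = 2.4 + (0.63)·(6.0/0.9)·(1.8 − (0.3)) = 2.4 + (4.2)·(1.5) = 8.7000.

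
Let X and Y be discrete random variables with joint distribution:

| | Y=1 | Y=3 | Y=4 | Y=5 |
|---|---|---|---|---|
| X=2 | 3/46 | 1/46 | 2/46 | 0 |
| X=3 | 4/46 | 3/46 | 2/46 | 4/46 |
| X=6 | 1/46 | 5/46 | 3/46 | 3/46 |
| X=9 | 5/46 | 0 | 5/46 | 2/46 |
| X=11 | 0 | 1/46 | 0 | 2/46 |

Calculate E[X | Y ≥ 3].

65/11

P(Y ≥ 3) = 33/46.
Summing X·P(X=x,Y=y) over the conditioning event gives 195/46.
E[X | Y ≥ 3] = (195/46) / (33/46) = 65/11.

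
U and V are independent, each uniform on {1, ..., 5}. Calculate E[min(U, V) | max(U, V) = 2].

4/3

Outcomes with max(U, V) = 2: (1,2), (2,1), (2,2), each with probability 1/25.
E[min(U, V) | max(U, V) = 2] = (1 + 1 + 2) / 3 = 4/3.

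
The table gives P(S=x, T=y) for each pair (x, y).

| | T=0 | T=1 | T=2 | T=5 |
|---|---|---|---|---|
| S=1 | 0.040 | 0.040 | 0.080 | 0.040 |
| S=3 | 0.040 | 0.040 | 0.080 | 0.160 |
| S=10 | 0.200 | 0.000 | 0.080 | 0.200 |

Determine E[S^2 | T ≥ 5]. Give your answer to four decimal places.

P(T ≥ 5) = 0.400.
Σ S^2·P over the event = 1·(0.040) + 9·(0.160) + 100·(0.200) = 21.480.
E[S^2 | T ≥ 5] = (21.480) / (0.400) = 53.7000.

53.7000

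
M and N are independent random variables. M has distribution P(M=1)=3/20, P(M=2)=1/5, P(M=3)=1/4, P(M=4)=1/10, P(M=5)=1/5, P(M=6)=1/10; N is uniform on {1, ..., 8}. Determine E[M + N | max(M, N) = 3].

P(max(M, N) = 3) = 11/80.
Summing (M+N)·P(x,y) over outcomes with max(M, N) = 3 gives 107/160.
E[M + N | max(M, N) = 3] = (107/160) / (11/80) = 107/22.

107/22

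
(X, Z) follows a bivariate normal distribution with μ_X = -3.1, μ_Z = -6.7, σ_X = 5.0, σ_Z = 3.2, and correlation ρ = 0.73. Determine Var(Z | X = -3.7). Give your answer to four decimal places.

4.7831

The conditional variance in a bivariate normal is σ_Z²(1 − ρ²), independent of x.
Var(Z | X=-3.7) = (3.2)²·(1 − (0.73)²) = 10.24·0.4671 = 4.7831.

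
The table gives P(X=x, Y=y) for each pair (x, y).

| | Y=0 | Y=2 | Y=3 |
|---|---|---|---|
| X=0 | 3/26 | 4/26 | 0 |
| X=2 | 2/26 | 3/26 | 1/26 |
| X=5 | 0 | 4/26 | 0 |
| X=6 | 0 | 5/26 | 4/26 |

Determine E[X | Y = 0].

4/5

P(Y = 0) = 5/26.
Summing X·P(X=x,Y=y) over the conditioning event gives 2/13.
E[X | Y = 0] = (2/13) / (5/26) = 4/5.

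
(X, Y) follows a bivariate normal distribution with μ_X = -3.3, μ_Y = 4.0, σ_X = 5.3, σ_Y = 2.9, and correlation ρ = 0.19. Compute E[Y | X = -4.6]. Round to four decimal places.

The regression of Y on X has slope ρ·σ_Y/σ_X and passes through (μ_X, μ_Y).
E[Y | X=-4.6] = 4.0 + (0.19)·(2.9/5.3)·(-4.6 − (-3.3)) = 4.0 + (0.103962)·(-1.3) = 3.8648.

3.8648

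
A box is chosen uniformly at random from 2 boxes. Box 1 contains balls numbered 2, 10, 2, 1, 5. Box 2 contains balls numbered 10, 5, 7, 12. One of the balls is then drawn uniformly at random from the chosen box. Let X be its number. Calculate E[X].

E[X | box 1] = (2+10+2+1+5)/5 = 4.
E[X | box 2] = (10+5+7+12)/4 = 17/2.
By the law of total expectation,
E[X] = (1/2)·(4) + (1/2)·(17/2) = 25/4.

25/4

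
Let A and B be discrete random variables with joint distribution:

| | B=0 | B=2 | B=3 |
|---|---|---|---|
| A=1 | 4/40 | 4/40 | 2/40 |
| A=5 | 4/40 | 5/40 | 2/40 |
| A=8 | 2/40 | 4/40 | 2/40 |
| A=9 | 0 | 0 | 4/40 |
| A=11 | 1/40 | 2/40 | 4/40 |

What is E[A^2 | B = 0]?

353/11

P(B = 0) = 11/40.
Σ A^2·P over the event = 1·(4/40) + 25·(4/40) + 64·(2/40) + 121·(1/40) = 353/40.
E[A^2 | B = 0] = (353/40) / (11/40) = 353/11.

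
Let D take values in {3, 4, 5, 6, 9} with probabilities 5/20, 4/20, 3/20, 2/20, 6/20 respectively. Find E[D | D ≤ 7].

P(D ≤ 7) = 7/10.
Σ over the event: 3·1/4 + 4·1/5 + 5·3/20 + 6·1/10 = 29/10.
E[D | D ≤ 7] = (29/10) / (7/10) = 29/7.

29/7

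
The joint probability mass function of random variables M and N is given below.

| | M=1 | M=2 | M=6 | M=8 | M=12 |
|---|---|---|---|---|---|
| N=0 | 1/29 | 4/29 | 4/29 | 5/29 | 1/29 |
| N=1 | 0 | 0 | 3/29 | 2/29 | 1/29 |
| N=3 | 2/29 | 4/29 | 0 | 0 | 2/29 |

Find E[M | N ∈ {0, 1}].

131/21

P(N ∈ {0, 1}) = 21/29.
Σ M·P over the event = 1·(1/29) + 2·(4/29) + 6·(4/29) + 6·(3/29) + 8·(5/29) + 8·(2/29) + 12·(1/29) + 12·(1/29) = 131/29.
E[M | N ∈ {0, 1}] = (131/29) / (21/29) = 131/21.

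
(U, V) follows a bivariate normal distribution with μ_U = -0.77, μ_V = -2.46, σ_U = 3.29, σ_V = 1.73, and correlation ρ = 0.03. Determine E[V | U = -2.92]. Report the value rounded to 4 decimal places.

-2.4939

The regression of V on U has slope ρ·σ_V/σ_U and passes through (μ_U, μ_V).
E[V | U=-2.92] = -2.46 + (0.03)·(1.73/3.29)·(-2.92 − (-0.77)) = -2.46 + (0.015775)·(-2.15) = -2.4939.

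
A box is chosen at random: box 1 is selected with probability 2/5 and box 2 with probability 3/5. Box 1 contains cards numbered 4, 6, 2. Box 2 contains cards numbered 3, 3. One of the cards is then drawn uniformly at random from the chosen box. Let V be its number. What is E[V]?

17/5

E[V | box 1] = (4+6+2)/3 = 4.
E[V | box 2] = (3+3)/2 = 3.
E[V] = (2/5)·(4) + (3/5)·(3) = 17/5.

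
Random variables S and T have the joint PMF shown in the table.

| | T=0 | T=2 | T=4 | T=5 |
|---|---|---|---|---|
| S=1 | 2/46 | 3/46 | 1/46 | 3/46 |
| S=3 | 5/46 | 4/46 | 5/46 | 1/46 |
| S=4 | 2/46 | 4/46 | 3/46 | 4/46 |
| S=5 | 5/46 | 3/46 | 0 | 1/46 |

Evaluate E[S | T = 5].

3

P(T = 5) = 9/46.
Σ S·P over the event = 1·(3/46) + 3·(1/46) + 4·(4/46) + 5·(1/46) = 27/46.
E[S | T = 5] = (27/46) / (9/46) = 3.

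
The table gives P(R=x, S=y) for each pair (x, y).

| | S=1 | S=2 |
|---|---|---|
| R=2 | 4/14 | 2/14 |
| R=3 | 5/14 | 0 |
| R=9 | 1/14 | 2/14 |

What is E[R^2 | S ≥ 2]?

P(S ≥ 2) = 2/7.
Summing R^2·P(R=x,S=y) over the conditioning event gives 85/7.
E[R^2 | S ≥ 2] = (85/7) / (2/7) = 85/2.

85/2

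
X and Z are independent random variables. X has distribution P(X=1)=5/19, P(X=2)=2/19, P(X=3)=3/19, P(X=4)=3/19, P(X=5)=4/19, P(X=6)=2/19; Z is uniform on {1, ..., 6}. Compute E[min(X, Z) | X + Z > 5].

P(X + Z > 5) = 79/114.
Summing min(X,Z)·P(x,y) over outcomes with X + Z > 5 gives 77/38.
E[min(X, Z) | X + Z > 5] = (77/38) / (79/114) = 231/79.

231/79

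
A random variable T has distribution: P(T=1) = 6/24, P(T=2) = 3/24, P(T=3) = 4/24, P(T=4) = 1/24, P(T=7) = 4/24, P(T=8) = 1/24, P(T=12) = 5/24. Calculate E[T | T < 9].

P(T < 9) = 19/24.
Σ over the event: 1·1/4 + 2·1/8 + 3·1/6 + 4·1/24 + 7·1/6 + 8·1/24 = 8/3.
E[T | T < 9] = (8/3) / (19/24) = 64/19.

64/19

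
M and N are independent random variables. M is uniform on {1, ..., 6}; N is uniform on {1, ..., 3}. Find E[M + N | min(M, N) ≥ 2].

Outcomes with min(M, N) ≥ 2: (2,2), (2,3), (3,2), (3,3), (4,2), (4,3), (5,2), (5,3), (6,2), (6,3), each with probability 1/18.
E[M + N | min(M, N) ≥ 2] = (4 + 5 + 5 + 6 + 6 + 7 + 7 + 8 + 8 + 9) / 10 = 13/2.

13/2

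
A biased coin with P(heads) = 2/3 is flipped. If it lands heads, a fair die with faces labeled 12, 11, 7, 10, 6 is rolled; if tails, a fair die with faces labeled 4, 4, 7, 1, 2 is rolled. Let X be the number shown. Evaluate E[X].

22/3

E[X | heads] = (12+11+7+10+6)/5 = 46/5.
E[X | tails] = (4+4+7+1+2)/5 = 18/5.
E[X] = (2/3)·(46/5) + (1/3)·(18/5) = 22/3.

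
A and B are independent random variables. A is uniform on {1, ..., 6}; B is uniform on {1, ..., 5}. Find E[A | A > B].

P(A > B) = 1/2.
Summing A·P(x,y) over outcomes with A > B gives 7/3.
E[A | A > B] = (7/3) / (1/2) = 14/3.

14/3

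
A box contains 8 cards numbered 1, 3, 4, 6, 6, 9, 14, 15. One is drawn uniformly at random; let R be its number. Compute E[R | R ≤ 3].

P(R ≤ 3) = 1/4.
Σ over the event: 1·1/8 + 3·1/8 = 1/2.
E[R | R ≤ 3] = (1/2) / (1/4) = 2.

2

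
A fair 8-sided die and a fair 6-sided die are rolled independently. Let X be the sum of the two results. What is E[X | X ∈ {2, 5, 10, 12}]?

108/13

P(X ∈ {2, 5, 10, 12}) = 13/48.
Σ over the event: 2·1/48 + 5·1/12 + 10·5/48 + 12·1/16 = 9/4.
E[X | X ∈ {2, 5, 10, 12}] = (9/4) / (13/48) = 108/13.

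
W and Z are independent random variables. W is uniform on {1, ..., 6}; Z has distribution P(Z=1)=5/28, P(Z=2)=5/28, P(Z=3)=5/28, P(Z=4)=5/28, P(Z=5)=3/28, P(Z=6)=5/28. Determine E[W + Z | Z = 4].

P(Z = 4) = 5/28.
Summing (W+Z)·P(x,y) over outcomes with Z = 4 gives 75/56.
E[W + Z | Z = 4] = (75/56) / (5/28) = 15/2.

15/2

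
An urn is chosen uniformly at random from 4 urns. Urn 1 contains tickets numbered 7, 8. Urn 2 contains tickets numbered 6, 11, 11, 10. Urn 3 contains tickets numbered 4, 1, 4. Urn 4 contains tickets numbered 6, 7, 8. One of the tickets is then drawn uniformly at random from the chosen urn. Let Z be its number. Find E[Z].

E[Z | urn 1] = (7+8)/2 = 15/2.
E[Z | urn 2] = (6+11+11+10)/4 = 19/2.
E[Z | urn 3] = (4+1+4)/3 = 3.
E[Z | urn 4] = (6+7+8)/3 = 7.
By the law of total expectation,
E[Z] = (1/4)·(15/2) + (1/4)·(19/2) + (1/4)·(3) + (1/4)·(7) = 27/4.

27/4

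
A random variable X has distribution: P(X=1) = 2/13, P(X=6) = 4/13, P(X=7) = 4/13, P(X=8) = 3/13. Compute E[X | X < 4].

1

P(X < 4) = 2/13.
Σ over the event: 1·2/13 = 2/13.
E[X | X < 4] = (2/13) / (2/13) = 1.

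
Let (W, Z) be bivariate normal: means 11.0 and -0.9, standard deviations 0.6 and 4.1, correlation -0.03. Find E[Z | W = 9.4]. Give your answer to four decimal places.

-0.5720

For a bivariate normal, E[Z | W=x] = μ_Z + ρ·(σ_Z/σ_W)·(x − μ_W).
E[Z | W=9.4] = -0.9 + (-0.03)·(4.1/0.6)·(9.4 − (11.0)) = -0.9 + (-0.205)·(-1.6) = -0.5720.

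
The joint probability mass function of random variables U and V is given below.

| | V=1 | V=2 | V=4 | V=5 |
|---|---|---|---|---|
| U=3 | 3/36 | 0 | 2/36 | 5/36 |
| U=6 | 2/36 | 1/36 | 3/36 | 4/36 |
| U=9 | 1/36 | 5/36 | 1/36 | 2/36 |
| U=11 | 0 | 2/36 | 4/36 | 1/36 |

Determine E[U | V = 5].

17/3

P(V = 5) = 1/3.
Σ U·P over the event = 3·(5/36) + 6·(4/36) + 9·(2/36) + 11·(1/36) = 17/9.
E[U | V = 5] = (17/9) / (1/3) = 17/3.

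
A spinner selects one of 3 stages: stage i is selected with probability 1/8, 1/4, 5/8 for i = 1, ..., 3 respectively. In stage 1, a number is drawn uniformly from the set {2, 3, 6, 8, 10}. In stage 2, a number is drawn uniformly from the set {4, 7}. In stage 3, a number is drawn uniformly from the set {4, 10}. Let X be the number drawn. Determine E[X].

E[X | stage 1] = (2+3+6+8+10)/5 = 29/5.
E[X | stage 2] = (4+7)/2 = 11/2.
E[X | stage 3] = (4+10)/2 = 7.
By the law of total expectation,
E[X] = (1/8)·(29/5) + (1/4)·(11/2) + (5/8)·(7) = 259/40.

259/40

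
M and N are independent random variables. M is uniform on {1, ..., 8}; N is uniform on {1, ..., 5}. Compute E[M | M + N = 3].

Outcomes with M + N = 3: (1,2), (2,1), each with probability 1/40.
E[M | M + N = 3] = (1 + 2) / 2 = 3/2.

3/2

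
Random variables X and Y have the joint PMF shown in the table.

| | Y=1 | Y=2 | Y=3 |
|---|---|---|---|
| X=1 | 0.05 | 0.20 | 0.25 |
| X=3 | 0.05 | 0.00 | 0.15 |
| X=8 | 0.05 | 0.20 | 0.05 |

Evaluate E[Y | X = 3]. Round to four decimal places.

P(X = 3) = 0.20.
Σ Y·P over the event = 1·(0.05) + 3·(0.15) = 0.50.
E[Y | X = 3] = (0.50) / (0.20) = 2.5000.

2.5000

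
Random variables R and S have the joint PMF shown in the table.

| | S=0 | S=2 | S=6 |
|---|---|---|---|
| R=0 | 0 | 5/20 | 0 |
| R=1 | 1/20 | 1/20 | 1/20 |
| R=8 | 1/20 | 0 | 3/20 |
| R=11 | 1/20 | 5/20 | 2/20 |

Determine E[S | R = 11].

11/4

P(R = 11) = 2/5.
Σ S·P over the event = 0·(1/20) + 2·(5/20) + 6·(2/20) = 11/10.
E[S | R = 11] = (11/10) / (2/5) = 11/4.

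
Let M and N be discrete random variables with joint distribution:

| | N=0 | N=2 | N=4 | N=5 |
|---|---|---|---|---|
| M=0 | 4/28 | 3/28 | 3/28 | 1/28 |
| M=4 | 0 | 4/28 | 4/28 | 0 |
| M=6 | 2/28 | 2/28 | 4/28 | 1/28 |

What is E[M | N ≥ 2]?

37/11

P(N ≥ 2) = 11/14.
Σ M·P over the event = 0·(3/28) + 0·(3/28) + 0·(1/28) + 4·(4/28) + 4·(4/28) + 6·(2/28) + 6·(4/28) + 6·(1/28) = 37/14.
E[M | N ≥ 2] = (37/14) / (11/14) = 37/11.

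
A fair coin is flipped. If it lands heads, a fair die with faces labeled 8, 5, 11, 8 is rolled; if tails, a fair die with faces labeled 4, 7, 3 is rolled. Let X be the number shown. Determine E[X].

19/3

E[X | heads] = (8+5+11+8)/4 = 8.
E[X | tails] = (4+7+3)/3 = 14/3.
E[X] = (1/2)·(8) + (1/2)·(14/3) = 19/3.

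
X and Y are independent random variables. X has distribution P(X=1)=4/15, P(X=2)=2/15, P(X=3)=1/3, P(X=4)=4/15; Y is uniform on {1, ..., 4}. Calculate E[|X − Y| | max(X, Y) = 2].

3/4

P(max(X, Y) = 2) = 2/15.
Summing |X−Y|·P(x,y) over outcomes with max(X, Y) = 2 gives 1/10.
E[|X − Y| | max(X, Y) = 2] = (1/10) / (2/15) = 3/4.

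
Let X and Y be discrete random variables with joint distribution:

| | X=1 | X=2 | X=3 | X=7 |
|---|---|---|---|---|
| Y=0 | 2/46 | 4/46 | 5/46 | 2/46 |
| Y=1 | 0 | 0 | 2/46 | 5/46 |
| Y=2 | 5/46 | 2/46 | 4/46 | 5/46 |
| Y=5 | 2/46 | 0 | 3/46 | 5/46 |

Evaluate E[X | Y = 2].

7/2

P(Y = 2) = 8/23.
Σ X·P over the event = 1·(5/46) + 2·(2/46) + 3·(4/46) + 7·(5/46) = 28/23.
E[X | Y = 2] = (28/23) / (8/23) = 7/2.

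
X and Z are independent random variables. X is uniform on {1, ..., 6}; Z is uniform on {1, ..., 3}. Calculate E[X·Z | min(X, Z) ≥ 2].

10

P(min(X, Z) ≥ 2) = 5/9.
Summing XZ·P(x,y) over outcomes with min(X, Z) ≥ 2 gives 50/9.
E[X·Z | min(X, Z) ≥ 2] = (50/9) / (5/9) = 10.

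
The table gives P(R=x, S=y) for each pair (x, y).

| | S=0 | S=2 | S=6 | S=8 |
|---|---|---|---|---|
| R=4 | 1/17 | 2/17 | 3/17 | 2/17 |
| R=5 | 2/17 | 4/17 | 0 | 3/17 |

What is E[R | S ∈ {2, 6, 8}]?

9/2

P(S ∈ {2, 6, 8}) = 14/17.
Σ R·P over the event = 4·(2/17) + 4·(3/17) + 4·(2/17) + 5·(4/17) + 5·(3/17) = 63/17.
E[R | S ∈ {2, 6, 8}] = (63/17) / (14/17) = 9/2.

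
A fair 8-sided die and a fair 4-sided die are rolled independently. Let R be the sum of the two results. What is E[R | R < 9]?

62/11

P(R < 9) = 11/16.
Σ over the event: 2·1/32 + 3·1/16 + 4·3/32 + 5·1/8 + 6·1/8 + 7·1/8 + 8·1/8 = 31/8.
E[R | R < 9] = (31/8) / (11/16) = 62/11.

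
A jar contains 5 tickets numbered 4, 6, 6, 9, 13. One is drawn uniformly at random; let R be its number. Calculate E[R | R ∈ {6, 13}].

P(R ∈ {6, 13}) = 3/5.
Σ over the event: 6·2/5 + 13·1/5 = 5.
E[R | R ∈ {6, 13}] = (5) / (3/5) = 25/3.

25/3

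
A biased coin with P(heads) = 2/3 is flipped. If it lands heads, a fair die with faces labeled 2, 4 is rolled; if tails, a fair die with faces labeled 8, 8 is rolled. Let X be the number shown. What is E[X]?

E[X | heads] = (2+4)/2 = 3.
E[X | tails] = (8+8)/2 = 8.
By the law of total expectation,
E[X] = (2/3)·(3) + (1/3)·(8) = 14/3.

14/3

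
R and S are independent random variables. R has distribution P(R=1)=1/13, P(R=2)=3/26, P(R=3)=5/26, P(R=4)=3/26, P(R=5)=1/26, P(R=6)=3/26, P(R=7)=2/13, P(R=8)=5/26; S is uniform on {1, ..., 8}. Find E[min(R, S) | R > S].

P(R > S) = 25/52.
Summing min(R,S)·P(x,y) over outcomes with R > S gives 315/208.
E[min(R, S) | R > S] = (315/208) / (25/52) = 63/20.

63/20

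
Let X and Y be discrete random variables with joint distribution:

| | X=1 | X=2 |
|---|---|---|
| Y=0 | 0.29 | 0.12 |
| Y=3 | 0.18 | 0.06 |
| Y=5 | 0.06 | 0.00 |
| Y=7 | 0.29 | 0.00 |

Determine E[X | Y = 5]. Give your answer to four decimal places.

1.0000

P(Y = 5) = 0.06.
Σ X·P over the event = 1·(0.06) = 0.06.
E[X | Y = 5] = (0.06) / (0.06) = 1.0000.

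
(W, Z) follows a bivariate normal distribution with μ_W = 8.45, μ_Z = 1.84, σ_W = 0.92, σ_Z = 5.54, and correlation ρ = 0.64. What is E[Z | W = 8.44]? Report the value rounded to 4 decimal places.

1.8015

E[Z | W=x] = μ_Z + ρ(σ_Z/σ_W)(x − μ_W) for jointly normal variables.
E[Z | W=8.44] = 1.84 + (0.64)·(5.54/0.92)·(8.44 − (8.45)) = 1.84 + (3.8539)·(-0.01) = 1.8015.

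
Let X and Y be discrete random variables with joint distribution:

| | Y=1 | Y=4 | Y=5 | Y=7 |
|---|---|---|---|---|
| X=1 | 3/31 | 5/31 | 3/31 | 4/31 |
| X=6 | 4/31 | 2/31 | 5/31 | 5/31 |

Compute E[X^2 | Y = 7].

P(Y = 7) = 9/31.
Summing X^2·P(X=x,Y=y) over the conditioning event gives 184/31.
E[X^2 | Y = 7] = (184/31) / (9/31) = 184/9.

184/9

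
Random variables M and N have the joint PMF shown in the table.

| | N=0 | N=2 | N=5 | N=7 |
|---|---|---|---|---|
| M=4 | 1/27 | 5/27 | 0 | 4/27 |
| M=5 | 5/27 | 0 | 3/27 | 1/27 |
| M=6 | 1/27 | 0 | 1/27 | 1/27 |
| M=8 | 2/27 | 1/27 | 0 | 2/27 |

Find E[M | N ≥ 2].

46/9

P(N ≥ 2) = 2/3.
Σ M·P over the event = 4·(5/27) + 4·(4/27) + 5·(3/27) + 5·(1/27) + 6·(1/27) + 6·(1/27) + 8·(1/27) + 8·(2/27) = 92/27.
E[M | N ≥ 2] = (92/27) / (2/3) = 46/9.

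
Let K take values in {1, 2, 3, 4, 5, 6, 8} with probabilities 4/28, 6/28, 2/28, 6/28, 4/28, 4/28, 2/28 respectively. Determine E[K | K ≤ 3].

11/6

P(K ≤ 3) = 3/7.
Σ over the event: 1·1/7 + 2·3/14 + 3·1/14 = 11/14.
E[K | K ≤ 3] = (11/14) / (3/7) = 11/6.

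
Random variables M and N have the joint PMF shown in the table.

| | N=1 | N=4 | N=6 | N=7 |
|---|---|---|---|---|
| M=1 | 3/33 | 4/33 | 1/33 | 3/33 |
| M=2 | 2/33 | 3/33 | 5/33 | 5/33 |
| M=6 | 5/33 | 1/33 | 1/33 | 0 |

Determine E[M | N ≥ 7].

P(N ≥ 7) = 8/33.
Σ M·P over the event = 1·(3/33) + 2·(5/33) = 13/33.
E[M | N ≥ 7] = (13/33) / (8/33) = 13/8.

13/8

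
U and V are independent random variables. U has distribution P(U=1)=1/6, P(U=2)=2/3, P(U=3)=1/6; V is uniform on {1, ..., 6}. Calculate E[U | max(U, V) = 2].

P(max(U, V) = 2) = 1/4.
Summing U·P(x,y) over outcomes with max(U, V) = 2 gives 17/36.
E[U | max(U, V) = 2] = (17/36) / (1/4) = 17/9.

17/9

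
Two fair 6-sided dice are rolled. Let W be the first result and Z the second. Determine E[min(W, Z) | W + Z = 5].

Outcomes with W + Z = 5: (1,4), (2,3), (3,2), (4,1), each with probability 1/36.
E[min(W, Z) | W + Z = 5] = (1 + 2 + 2 + 1) / 4 = 3/2.

3/2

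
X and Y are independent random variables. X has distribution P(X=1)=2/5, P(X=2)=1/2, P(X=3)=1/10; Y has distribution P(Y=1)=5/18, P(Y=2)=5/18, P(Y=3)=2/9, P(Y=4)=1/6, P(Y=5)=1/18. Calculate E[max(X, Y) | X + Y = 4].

P(X + Y = 4) = 23/90.
Summing max(X,Y)·P(x,y) over outcomes with X + Y = 4 gives 113/180.
E[max(X, Y) | X + Y = 4] = (113/180) / (23/90) = 113/46.

113/46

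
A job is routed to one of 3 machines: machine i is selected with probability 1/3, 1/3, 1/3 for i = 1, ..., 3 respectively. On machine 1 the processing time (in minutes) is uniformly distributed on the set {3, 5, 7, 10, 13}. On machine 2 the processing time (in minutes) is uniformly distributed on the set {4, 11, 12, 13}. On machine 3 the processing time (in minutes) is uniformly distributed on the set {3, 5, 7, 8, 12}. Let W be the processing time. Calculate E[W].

E[W | machine 1] = (3+5+7+10+13)/5 = 38/5.
E[W | machine 2] = (4+11+12+13)/4 = 10.
E[W | machine 3] = (3+5+7+8+12)/5 = 7.
By the law of total expectation,
E[W] = (1/3)·(38/5) + (1/3)·(10) + (1/3)·(7) = 41/5.

41/5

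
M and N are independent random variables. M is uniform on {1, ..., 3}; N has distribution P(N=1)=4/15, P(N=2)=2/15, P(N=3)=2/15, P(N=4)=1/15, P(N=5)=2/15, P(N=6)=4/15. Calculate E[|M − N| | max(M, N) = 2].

3/4

P(max(M, N) = 2) = 8/45.
Summing |M−N|·P(x,y) over outcomes with max(M, N) = 2 gives 2/15.
E[|M − N| | max(M, N) = 2] = (2/15) / (8/45) = 3/4.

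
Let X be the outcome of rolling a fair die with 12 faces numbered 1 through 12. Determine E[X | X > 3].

Given X > 3, X is equally likely to be any of {4, 5, 6, 7, 8, 9, 10, 11, 12}.
E[X | X > 3] = (4 + 5 + 6 + 7 + 8 + 9 + 10 + 11 + 12) / 9 = 8.

8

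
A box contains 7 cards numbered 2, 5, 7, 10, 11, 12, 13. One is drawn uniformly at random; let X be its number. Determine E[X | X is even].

8

P(X is even) = 3/7.
Σ over the event: 2·1/7 + 10·1/7 + 12·1/7 = 24/7.
E[X | X is even] = (24/7) / (3/7) = 8.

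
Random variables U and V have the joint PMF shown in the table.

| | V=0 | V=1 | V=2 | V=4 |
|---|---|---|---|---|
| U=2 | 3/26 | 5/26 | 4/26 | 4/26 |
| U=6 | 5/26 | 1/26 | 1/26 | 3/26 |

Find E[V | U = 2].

29/16

P(U = 2) = 8/13.
Σ V·P over the event = 0·(3/26) + 1·(5/26) + 2·(4/26) + 4·(4/26) = 29/26.
E[V | U = 2] = (29/26) / (8/13) = 29/16.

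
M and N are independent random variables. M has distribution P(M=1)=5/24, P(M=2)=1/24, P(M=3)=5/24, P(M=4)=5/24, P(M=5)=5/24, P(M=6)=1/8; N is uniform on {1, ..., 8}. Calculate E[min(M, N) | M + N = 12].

63/13

P(M + N = 12) = 13/192.
Summing min(M,N)·P(x,y) over outcomes with M + N = 12 gives 21/64.
E[min(M, N) | M + N = 12] = (21/64) / (13/192) = 63/13.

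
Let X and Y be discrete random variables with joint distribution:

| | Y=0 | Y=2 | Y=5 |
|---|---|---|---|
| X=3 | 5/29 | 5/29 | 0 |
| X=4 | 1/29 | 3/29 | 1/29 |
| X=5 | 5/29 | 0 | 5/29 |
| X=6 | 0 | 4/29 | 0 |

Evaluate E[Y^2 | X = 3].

P(X = 3) = 10/29.
Summing Y^2·P(X=x,Y=y) over the conditioning event gives 20/29.
E[Y^2 | X = 3] = (20/29) / (10/29) = 2.

2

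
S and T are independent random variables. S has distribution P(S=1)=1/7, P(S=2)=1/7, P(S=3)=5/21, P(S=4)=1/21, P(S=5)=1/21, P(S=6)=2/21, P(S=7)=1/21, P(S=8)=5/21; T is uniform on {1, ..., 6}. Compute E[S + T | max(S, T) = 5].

P(max(S, T) = 5) = 17/126.
Summing (S+T)·P(x,y) over outcomes with max(S, T) = 5 gives 64/63.
E[S + T | max(S, T) = 5] = (64/63) / (17/126) = 128/17.

128/17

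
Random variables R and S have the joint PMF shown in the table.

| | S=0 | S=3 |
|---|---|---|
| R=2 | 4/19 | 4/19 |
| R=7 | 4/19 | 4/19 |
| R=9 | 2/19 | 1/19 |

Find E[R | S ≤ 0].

P(S ≤ 0) = 10/19.
Summing R·P(R=x,S=y) over the conditioning event gives 54/19.
E[R | S ≤ 0] = (54/19) / (10/19) = 27/5.

27/5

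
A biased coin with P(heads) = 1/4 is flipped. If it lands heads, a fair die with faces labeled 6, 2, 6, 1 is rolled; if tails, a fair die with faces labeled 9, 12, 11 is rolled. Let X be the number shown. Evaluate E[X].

E[X | heads] = (6+2+6+1)/4 = 15/4.
E[X | tails] = (9+12+11)/3 = 32/3.
E[X] = (1/4)·(15/4) + (3/4)·(32/3) = 143/16.

143/16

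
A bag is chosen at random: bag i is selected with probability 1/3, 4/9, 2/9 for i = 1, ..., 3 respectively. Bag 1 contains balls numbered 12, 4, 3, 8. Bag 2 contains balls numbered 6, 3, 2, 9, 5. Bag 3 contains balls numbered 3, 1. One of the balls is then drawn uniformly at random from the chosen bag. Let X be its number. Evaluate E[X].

E[X | bag 1] = (12+4+3+8)/4 = 27/4.
E[X | bag 2] = (6+3+2+9+5)/5 = 5.
E[X | bag 3] = (3+1)/2 = 2.
E[X] = (1/3)·(27/4) + (4/9)·(5) + (2/9)·(2) = 59/12.

59/12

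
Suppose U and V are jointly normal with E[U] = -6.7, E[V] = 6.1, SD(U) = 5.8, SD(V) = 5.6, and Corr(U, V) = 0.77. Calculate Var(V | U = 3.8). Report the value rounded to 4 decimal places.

For a bivariate normal, Var(V | U=x) = σ_V²(1 − ρ²).
Var(V | U=3.8) = (5.6)²·(1 − (0.77)²) = 31.36·0.4071 = 12.7667.

12.7667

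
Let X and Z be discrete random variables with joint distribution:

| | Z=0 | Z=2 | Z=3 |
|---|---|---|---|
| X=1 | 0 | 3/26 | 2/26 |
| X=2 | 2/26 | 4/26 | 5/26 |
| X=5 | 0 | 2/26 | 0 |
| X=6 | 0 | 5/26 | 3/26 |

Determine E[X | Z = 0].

2

P(Z = 0) = 1/13.
Σ X·P over the event = 2·(2/26) = 2/13.
E[X | Z = 0] = (2/13) / (1/13) = 2.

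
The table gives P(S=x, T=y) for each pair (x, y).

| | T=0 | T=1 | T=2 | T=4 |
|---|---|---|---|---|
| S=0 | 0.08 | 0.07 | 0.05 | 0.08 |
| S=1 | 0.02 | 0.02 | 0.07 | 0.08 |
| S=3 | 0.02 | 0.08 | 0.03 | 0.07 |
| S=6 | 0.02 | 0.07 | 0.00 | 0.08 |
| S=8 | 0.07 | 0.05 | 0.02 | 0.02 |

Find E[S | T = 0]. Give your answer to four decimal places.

P(T = 0) = 0.21.
Summing S·P(S=x,T=y) over the conditioning event gives 0.76.
E[S | T = 0] = (0.76) / (0.21) = 3.6190.

3.6190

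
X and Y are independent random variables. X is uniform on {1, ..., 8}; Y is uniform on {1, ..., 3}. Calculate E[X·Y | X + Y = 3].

2

P(X + Y = 3) = 1/12.
Summing XY·P(x,y) over outcomes with X + Y = 3 gives 1/6.
E[X·Y | X + Y = 3] = (1/6) / (1/12) = 2.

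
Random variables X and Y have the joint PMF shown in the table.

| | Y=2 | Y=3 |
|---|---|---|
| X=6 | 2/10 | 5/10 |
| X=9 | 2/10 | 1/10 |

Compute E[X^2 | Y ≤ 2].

P(Y ≤ 2) = 2/5.
Σ X^2·P over the event = 36·(2/10) + 81·(2/10) = 117/5.
E[X^2 | Y ≤ 2] = (117/5) / (2/5) = 117/2.

117/2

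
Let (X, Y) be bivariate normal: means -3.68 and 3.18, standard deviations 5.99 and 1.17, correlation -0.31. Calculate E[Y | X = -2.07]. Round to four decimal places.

3.0825

E[Y | X=x] = μ_Y + ρ(σ_Y/σ_X)(x − μ_X) for jointly normal variables.
E[Y | X=-2.07] = 3.18 + (-0.31)·(1.17/5.99)·(-2.07 − (-3.68)) = 3.18 + (-0.060551)·(1.61) = 3.0825.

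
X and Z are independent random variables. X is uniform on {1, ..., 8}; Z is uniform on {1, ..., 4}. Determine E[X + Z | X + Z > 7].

P(X + Z > 7) = 7/16.
Summing (X+Z)·P(x,y) over outcomes with X + Z > 7 gives 33/8.
E[X + Z | X + Z > 7] = (33/8) / (7/16) = 66/7.

66/7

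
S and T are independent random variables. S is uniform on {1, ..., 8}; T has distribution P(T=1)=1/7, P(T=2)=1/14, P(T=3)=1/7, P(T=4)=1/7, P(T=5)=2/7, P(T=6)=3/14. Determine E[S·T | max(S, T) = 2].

5/2

P(max(S, T) = 2) = 1/28.
Summing ST·P(x,y) over outcomes with max(S, T) = 2 gives 5/56.
E[S·T | max(S, T) = 2] = (5/56) / (1/28) = 5/2.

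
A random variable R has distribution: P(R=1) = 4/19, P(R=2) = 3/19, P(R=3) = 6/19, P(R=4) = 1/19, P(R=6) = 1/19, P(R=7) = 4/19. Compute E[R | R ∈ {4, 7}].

P(R ∈ {4, 7}) = 5/19.
Σ over the event: 4·1/19 + 7·4/19 = 32/19.
E[R | R ∈ {4, 7}] = (32/19) / (5/19) = 32/5.

32/5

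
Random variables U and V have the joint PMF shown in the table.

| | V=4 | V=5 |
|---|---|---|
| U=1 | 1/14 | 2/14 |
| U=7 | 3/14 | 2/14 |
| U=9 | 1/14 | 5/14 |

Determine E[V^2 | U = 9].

P(U = 9) = 3/7.
Summing V^2·P(U=x,V=y) over the conditioning event gives 141/14.
E[V^2 | U = 9] = (141/14) / (3/7) = 47/2.

47/2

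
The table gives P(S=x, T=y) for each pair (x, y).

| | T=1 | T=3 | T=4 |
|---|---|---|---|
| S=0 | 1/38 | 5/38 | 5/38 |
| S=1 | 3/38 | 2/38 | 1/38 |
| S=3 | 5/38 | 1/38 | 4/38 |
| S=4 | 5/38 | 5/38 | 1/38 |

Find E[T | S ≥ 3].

P(S ≥ 3) = 21/38.
Summing T·P(S=x,T=y) over the conditioning event gives 24/19.
E[T | S ≥ 3] = (24/19) / (21/38) = 16/7.

16/7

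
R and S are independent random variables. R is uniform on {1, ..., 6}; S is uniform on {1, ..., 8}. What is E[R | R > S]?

P(R > S) = 5/16.
Summing R·P(x,y) over outcomes with R > S gives 35/24.
E[R | R > S] = (35/24) / (5/16) = 14/3.

14/3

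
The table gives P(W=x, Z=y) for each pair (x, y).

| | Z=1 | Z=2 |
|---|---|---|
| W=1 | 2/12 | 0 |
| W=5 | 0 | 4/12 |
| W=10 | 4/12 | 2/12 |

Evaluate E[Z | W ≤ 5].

5/3

P(W ≤ 5) = 1/2.
Σ Z·P over the event = 1·(2/12) + 2·(4/12) = 5/6.
E[Z | W ≤ 5] = (5/6) / (1/2) = 5/3.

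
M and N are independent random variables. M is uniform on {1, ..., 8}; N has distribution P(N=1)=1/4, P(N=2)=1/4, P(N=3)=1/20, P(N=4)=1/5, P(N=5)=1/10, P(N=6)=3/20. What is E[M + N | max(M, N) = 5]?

P(max(M, N) = 5) = 5/32.
Summing (M+N)·P(x,y) over outcomes with max(M, N) = 5 gives 189/160.
E[M + N | max(M, N) = 5] = (189/160) / (5/32) = 189/25.

189/25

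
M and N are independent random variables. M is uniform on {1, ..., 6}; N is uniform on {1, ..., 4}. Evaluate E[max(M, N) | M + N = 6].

P(M + N = 6) = 1/6.
Summing max(M,N)·P(x,y) over outcomes with M + N = 6 gives 2/3.
E[max(M, N) | M + N = 6] = (2/3) / (1/6) = 4.

4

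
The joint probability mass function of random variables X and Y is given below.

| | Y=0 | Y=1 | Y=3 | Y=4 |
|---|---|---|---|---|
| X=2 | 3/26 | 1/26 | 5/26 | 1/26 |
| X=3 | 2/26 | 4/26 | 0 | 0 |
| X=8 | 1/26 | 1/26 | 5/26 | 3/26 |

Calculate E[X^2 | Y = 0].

47/3

P(Y = 0) = 3/13.
Σ X^2·P over the event = 4·(3/26) + 9·(2/26) + 64·(1/26) = 47/13.
E[X^2 | Y = 0] = (47/13) / (3/13) = 47/3.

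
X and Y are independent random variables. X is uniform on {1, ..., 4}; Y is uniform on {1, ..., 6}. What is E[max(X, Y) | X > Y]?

Outcomes with X > Y: (2,1), (3,1), (3,2), (4,1), (4,2), (4,3), each with probability 1/24.
E[max(X, Y) | X > Y] = (2 + 3 + 3 + 4 + 4 + 4) / 6 = 10/3.

10/3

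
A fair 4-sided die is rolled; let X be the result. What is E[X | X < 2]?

Given X < 2, X is equally likely to be any of {1}.
E[X | X < 2] = (1) / 1 = 1.

1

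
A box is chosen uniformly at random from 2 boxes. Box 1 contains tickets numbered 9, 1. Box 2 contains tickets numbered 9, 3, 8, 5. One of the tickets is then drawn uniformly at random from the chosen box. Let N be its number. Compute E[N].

E[N | box 1] = (9+1)/2 = 5.
E[N | box 2] = (9+3+8+5)/4 = 25/4.
By the law of total expectation,
E[N] = (1/2)·(5) + (1/2)·(25/4) = 45/8.

45/8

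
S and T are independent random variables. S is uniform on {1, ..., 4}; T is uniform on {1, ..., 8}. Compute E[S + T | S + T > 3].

216/29

P(S + T > 3) = 29/32.
Summing (S+T)·P(x,y) over outcomes with S + T > 3 gives 27/4.
E[S + T | S + T > 3] = (27/4) / (29/32) = 216/29.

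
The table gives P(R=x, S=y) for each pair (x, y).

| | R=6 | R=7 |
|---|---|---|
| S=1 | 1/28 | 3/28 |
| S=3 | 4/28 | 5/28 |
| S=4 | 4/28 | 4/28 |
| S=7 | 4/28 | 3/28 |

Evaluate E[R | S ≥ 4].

97/15

P(S ≥ 4) = 15/28.
Σ R·P over the event = 6·(4/28) + 6·(4/28) + 7·(4/28) + 7·(3/28) = 97/28.
E[R | S ≥ 4] = (97/28) / (15/28) = 97/15.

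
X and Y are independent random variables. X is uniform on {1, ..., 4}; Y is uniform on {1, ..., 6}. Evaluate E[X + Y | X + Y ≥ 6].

52/7

P(X + Y ≥ 6) = 7/12.
Summing (X+Y)·P(x,y) over outcomes with X + Y ≥ 6 gives 13/3.
E[X + Y | X + Y ≥ 6] = (13/3) / (7/12) = 52/7.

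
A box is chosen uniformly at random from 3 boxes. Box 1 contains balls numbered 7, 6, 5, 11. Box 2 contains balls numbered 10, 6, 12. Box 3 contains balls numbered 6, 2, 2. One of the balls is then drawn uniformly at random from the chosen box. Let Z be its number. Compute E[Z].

239/36

E[Z | box 1] = (7+6+5+11)/4 = 29/4.
E[Z | box 2] = (10+6+12)/3 = 28/3.
E[Z | box 3] = (6+2+2)/3 = 10/3.
By the law of total expectation,
E[Z] = (1/3)·(29/4) + (1/3)·(28/3) + (1/3)·(10/3) = 239/36.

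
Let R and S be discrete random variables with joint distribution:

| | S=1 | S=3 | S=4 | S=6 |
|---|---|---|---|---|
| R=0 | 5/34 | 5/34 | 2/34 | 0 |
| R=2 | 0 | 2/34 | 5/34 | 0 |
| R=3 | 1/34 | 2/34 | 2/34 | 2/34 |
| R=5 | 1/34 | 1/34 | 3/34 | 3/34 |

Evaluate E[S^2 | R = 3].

P(R = 3) = 7/34.
Σ S^2·P over the event = 1·(1/34) + 9·(2/34) + 16·(2/34) + 36·(2/34) = 123/34.
E[S^2 | R = 3] = (123/34) / (7/34) = 123/7.

123/7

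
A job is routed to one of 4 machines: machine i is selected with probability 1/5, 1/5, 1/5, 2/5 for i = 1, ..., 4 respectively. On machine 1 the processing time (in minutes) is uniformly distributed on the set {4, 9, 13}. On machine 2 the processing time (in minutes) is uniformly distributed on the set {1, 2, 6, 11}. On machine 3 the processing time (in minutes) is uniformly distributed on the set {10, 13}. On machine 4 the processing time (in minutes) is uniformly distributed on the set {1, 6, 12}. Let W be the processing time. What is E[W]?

E[W | machine 1] = (4+9+13)/3 = 26/3.
E[W | machine 2] = (1+2+6+11)/4 = 5.
E[W | machine 3] = (10+13)/2 = 23/2.
E[W | machine 4] = (1+6+12)/3 = 19/3.
E[W] = (1/5)·(26/3) + (1/5)·(5) + (1/5)·(23/2) + (2/5)·(19/3) = 227/30.

227/30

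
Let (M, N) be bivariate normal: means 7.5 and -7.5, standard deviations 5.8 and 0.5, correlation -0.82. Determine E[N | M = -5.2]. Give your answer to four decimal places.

The regression of N on M has slope ρ·σ_N/σ_M and passes through (μ_M, μ_N).
E[N | M=-5.2] = -7.5 + (-0.82)·(0.5/5.8)·(-5.2 − (7.5)) = -7.5 + (-0.07069)·(-12.7) = -6.6022.

-6.6022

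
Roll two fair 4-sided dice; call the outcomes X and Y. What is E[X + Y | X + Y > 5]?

Outcomes with X + Y > 5: (2,4), (3,3), (3,4), (4,2), (4,3), (4,4), each with probability 1/16.
E[X + Y | X + Y > 5] = (6 + 6 + 7 + 6 + 7 + 8) / 6 = 20/3.

20/3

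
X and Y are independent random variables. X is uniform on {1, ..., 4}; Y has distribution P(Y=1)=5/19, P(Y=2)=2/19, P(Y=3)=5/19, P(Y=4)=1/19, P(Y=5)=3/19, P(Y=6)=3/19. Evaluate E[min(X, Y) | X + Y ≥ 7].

P(X + Y ≥ 7) = 7/19.
Summing min(X,Y)·P(x,y) over outcomes with X + Y ≥ 7 gives 79/76.
E[min(X, Y) | X + Y ≥ 7] = (79/76) / (7/19) = 79/28.

79/28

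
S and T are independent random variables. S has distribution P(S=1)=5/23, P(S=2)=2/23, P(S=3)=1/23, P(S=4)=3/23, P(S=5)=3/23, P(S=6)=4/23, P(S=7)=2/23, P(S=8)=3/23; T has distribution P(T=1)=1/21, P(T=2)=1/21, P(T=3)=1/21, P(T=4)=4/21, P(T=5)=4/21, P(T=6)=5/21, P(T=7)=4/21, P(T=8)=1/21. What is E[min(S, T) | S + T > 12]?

523/85

P(S + T > 12) = 85/483.
Summing min(S,T)·P(x,y) over outcomes with S + T > 12 gives 523/483.
E[min(S, T) | S + T > 12] = (523/483) / (85/483) = 523/85.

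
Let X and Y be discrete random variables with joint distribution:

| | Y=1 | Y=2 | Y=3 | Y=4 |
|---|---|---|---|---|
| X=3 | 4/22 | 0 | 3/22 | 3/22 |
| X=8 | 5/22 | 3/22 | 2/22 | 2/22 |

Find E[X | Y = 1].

P(Y = 1) = 9/22.
Σ X·P over the event = 3·(4/22) + 8·(5/22) = 26/11.
E[X | Y = 1] = (26/11) / (9/22) = 52/9.

52/9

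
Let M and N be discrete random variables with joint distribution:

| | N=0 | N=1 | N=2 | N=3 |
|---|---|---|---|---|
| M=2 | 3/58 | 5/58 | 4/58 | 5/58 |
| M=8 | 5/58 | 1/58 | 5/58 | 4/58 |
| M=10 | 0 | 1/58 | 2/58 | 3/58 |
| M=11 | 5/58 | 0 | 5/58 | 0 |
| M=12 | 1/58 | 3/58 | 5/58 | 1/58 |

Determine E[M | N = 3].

84/13

P(N = 3) = 13/58.
Σ M·P over the event = 2·(5/58) + 8·(4/58) + 10·(3/58) + 12·(1/58) = 42/29.
E[M | N = 3] = (42/29) / (13/58) = 84/13.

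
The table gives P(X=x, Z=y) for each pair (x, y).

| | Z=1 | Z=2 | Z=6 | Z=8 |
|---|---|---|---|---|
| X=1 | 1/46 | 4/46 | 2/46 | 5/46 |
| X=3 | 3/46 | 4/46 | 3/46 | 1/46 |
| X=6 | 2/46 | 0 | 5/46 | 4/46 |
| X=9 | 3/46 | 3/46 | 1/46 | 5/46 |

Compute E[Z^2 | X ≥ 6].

P(X ≥ 6) = 1/2.
Σ Z^2·P over the event = 1·(2/46) + 36·(5/46) + 64·(4/46) + 1·(3/46) + 4·(3/46) + 36·(1/46) + 64·(5/46) = 809/46.
E[Z^2 | X ≥ 6] = (809/46) / (1/2) = 809/23.

809/23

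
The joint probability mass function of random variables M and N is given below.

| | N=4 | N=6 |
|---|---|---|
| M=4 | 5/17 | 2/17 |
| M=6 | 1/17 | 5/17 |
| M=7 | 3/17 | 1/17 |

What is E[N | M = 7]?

P(M = 7) = 4/17.
Summing N·P(M=x,N=y) over the conditioning event gives 18/17.
E[N | M = 7] = (18/17) / (4/17) = 9/2.

9/2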